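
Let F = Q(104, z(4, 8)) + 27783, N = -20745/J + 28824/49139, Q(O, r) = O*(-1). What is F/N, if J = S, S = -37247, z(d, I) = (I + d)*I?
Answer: 50660329337107/2092996083 ≈ 24205.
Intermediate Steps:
z(d, I) = I*(I + d)
Q(O, r) = -O
J = -37247
N = 2092996083/1830280333 (N = -20745/(-37247) + 28824/49139 = -20745*(-1/37247) + 28824*(1/49139) = 20745/37247 + 28824/49139 = 2092996083/1830280333 ≈ 1.1435)
F = 27679 (F = -1*104 + 27783 = -104 + 27783 = 27679)
F/N = 27679/(2092996083/1830280333) = 27679*(1830280333/2092996083) = 50660329337107/2092996083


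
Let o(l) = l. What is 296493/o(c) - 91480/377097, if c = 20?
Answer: 111804791221/7541940 ≈ 14824.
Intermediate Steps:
296493/o(c) - 91480/377097 = 296493/20 - 91480/377097 = 111804791221/7541940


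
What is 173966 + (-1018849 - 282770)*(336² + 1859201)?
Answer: -2566918751077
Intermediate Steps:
173966 + (-1018849 - 282770)*(336² + 1859201) = 173966 - 1301619*(112896 + 1859201) = 173966 - 1301619*1972097 = 173966 - 2566918925043 = -2566918751077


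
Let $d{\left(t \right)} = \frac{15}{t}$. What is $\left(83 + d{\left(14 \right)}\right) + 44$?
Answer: $\frac{1793}{14} \approx 128.07$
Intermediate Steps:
$\left(83 + d{\left(14 \right)}\right) + 44 = \left(83 + \frac{15}{14}\right) + 44 = \frac{1177}{14} + 44 = \frac{1793}{14}$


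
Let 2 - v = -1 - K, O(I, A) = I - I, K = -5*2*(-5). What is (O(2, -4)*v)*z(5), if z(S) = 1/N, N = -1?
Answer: 0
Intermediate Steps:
K = 50 (K = -10*(-5) = 50)
z(S) = -1 (z(S) = 1/(-1) = -1)
O(I, A) = 0
v = 53 (v = 2 - (-1 - 1*50) = 2 - (-1 - 50) = 2 - 1*(-51) = 2 + 51 = 53)
(O(2, -4)*v)*z(5) = (0*53)*(-1) = 0*(-1) = 0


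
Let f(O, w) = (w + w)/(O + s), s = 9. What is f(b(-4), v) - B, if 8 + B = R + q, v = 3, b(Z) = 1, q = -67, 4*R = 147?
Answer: 777/20 ≈ 38.850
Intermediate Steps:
R = 147/4 (R = (1/4)*147 = 147/4 ≈ 36.750)
f(O, w) = 2*w/(9 + O) (f(O, w) = (w + w)/(O + 9) = (2*w)/(9 + O) = 2*w/(9 + O))
B = -153/4 (B = -8 + (147/4 - 67) = -8 - 121/4 = -153/4 ≈ -38.250)
f(b(-4), v) - B = 2*3/(9 + 1) - 1*(-153/4) = 2*3/10 + 153/4 = 2*3*(1/10) + 153/4 = 3/5 + 153/4 = 777/20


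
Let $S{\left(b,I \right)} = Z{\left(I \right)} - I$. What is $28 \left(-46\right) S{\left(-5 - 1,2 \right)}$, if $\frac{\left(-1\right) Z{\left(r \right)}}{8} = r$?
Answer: $23184$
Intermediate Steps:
$Z{\left(r \right)} = - 8 r$
$S{\left(b,I \right)} = - 9 I$ ($S{\left(b,I \right)} = - 8 I - I = - 9 I$)
$28 \left(-46\right) S{\left(-5 - 1,2 \right)} = 28 \left(-46\right) \left(\left(-9\right) 2\right) = \left(-1288\right) \left(-18\right) = 23184$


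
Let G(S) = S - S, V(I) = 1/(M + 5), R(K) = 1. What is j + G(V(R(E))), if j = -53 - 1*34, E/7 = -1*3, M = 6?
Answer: -87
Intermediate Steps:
E = -21 (E = 7*(-1*3) = 7*(-3) = -21)
V(I) = 1/11 (V(I) = 1/(6 + 5) = 1/11)
G(S) = 0
j = -87 (j = -53 - 34 = -87)
j + G(V(R(E))) = -87 + 0 = -87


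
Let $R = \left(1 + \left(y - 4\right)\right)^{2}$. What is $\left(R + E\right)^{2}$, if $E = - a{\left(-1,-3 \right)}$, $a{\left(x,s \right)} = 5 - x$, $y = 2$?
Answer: $25$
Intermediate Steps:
$E = -6$ ($E = - (5 - -1) = - (5 + 1) = \left(-1\right) 6 = -6$)
$R = 1$ ($R = \left(1 + \left(2 - 4\right)\right)^{2} = \left(1 - 2\right)^{2} = \left(-1\right)^{2} = 1$)
$\left(R + E\right)^{2} = \left(1 - 6\right)^{2} = \left(-5\right)^{2} = 25$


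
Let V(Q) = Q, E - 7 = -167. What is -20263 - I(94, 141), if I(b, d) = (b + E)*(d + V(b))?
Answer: -4753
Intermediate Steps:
E = -160 (E = 7 - 167 = -160)
I(b, d) = (-160 + b)*(b + d) (I(b, d) = (b - 160)*(d + b) = (-160 + b)*(b + d))
-20263 - I(94, 141) = -20263 - (94**2 - 160*94 - 160*141 + 94*141) = -20263 - (8836 - 15040 - 22560 + 13254) = -20263 - 1*(-15510) = -20263 + 15510 = -4753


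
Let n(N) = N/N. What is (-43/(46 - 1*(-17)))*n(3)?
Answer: -43/63 ≈ -0.68254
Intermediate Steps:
n(N) = 1
(-43/(46 - 1*(-17)))*n(3) = -43/(46 - 1*(-17))*1 = -43/(46 + 17)*1 = -43/63*1 = -43/63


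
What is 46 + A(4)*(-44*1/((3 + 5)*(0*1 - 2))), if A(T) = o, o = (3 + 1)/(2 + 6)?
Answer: 379/8 ≈ 47.375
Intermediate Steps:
o = ½ (o = 4/8 = 4*(⅛) = ½ ≈ 0.50000)
A(T) = ½
46 + A(4)*(-44*1/((3 + 5)*(0*1 - 2))) = 46 + (-44*1/((3 + 5)*(0*1 - 2)))/2 = 46 + (-44*1/(8*(0 - 2)))/2 = 46 + (-44/((-2*8)))/2 = 46 + (-44/(-16))/2 = 46 + (-44*(-1/16))/2 = 46 + (½)*(11/4) = 46 + 11/8 = 379/8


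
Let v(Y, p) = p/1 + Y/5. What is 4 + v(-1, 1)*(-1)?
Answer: 16/5 ≈ 3.2000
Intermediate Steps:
v(Y, p) = p + Y/5 (v(Y, p) = p*1 + Y*(⅕) = p + Y/5)
4 + v(-1, 1)*(-1) = 4 + (1 + (⅕)*(-1))*(-1) = 4 + (1 - ⅕)*(-1) = 4 + (⅘)*(-1) = 4 - ⅘ = 16/5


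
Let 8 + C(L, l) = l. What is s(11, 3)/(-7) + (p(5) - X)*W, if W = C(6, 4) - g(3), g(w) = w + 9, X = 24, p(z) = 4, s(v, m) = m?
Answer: 2237/7 ≈ 319.57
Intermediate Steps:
g(w) = 9 + w
C(L, l) = -8 + l
W = -16 (W = (-8 + 4) - (9 + 3) = -4 - 1*12 = -4 - 12 = -16)
s(11, 3)/(-7) + (p(5) - X)*W = 3/(-7) + (4 - 1*24)*(-16) = 3*(-⅐) + (4 - 24)*(-16) = -3/7 - 20*(-16) = -3/7 + 320 = 2237/7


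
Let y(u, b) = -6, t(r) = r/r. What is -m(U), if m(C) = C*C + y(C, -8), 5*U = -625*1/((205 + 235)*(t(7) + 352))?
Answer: 5789831951/964972096 ≈ 6.0000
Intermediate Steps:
t(r) = 1
U = -25/31064 (U = (-625*1/((1 + 352)*(205 + 235)))/5 = (-625/(440*353))/5 = (-625/155320)/5 = (-625*1/155320)/5 = (1/5)*(-125/31064) = -25/31064 ≈ -0.00080479)
m(C) = -6 + C**2 (m(C) = C*C - 6 = C**2 - 6 = -6 + C**2)
-m(U) = -(-6 + (-25/31064)**2) = -(-6 + 625/964972096) = -1*(-5789831951/964972096) = 5789831951/964972096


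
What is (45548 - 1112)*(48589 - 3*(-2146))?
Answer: 2445179772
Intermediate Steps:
(45548 - 1112)*(48589 - 3*(-2146)) = 44436*(48589 + 6438) = 44436*55027 = 2445179772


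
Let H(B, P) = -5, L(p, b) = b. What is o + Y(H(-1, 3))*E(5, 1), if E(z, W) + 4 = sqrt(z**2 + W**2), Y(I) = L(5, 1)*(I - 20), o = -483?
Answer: -383 - 25*sqrt(26) ≈ -510.48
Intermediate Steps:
Y(I) = -20 + I (Y(I) = 1*(I - 20) = 1*(-20 + I) = -20 + I)
E(z, W) = -4 + sqrt(W**2 + z**2) (E(z, W) = -4 + sqrt(z**2 + W**2) = -4 + sqrt(W**2 + z**2))
o + Y(H(-1, 3))*E(5, 1) = -483 + (-20 - 5)*(-4 + sqrt(1**2 + 5**2)) = -483 - 25*(-4 + sqrt(1 + 25)) = -483 - 25*(-4 + sqrt(26)) = -483 + (100 - 25*sqrt(26)) = -383 - 25*sqrt(26)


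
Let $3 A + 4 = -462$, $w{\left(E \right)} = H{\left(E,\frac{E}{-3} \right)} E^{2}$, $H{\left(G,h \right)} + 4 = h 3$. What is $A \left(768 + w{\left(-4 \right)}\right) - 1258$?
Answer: $-120554$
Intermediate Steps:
$H{\left(G,h \right)} = -4 + 3 h$ ($H{\left(G,h \right)} = -4 + h 3 = -4 + 3 h$)
$w{\left(E \right)} = E^{2} \left(-4 - E\right)$ ($w{\left(E \right)} = \left(-4 + 3 \frac{E}{-3}\right) E^{2} = \left(-4 + 3 E \left(- \frac{1}{3}\right)\right) E^{2} = \left(-4 + 3 \left(- \frac{E}{3}\right)\right) E^{2} = \left(-4 - E\right) E^{2} = E^{2} \left(-4 - E\right)$)
$A = - \frac{466}{3}$ ($A = - \frac{4}{3} + \frac{1}{3} \left(-462\right) = - \frac{4}{3} - 154 = - \frac{466}{3} \approx -155.33$)
$A \left(768 + w{\left(-4 \right)}\right) - 1258 = - \frac{466 \left(768 + \left(-4\right)^{2} \left(-4 - -4\right)\right)}{3} - 1258 = - \frac{466 \left(768 + 16 \left(-4 + 4\right)\right)}{3} - 1258 = - \frac{466 \left(768 + 16 \cdot 0\right)}{3} - 1258 = - \frac{466 \left(768 + 0\right)}{3} - 1258 = \left(- \frac{466}{3}\right) 768 - 1258 = -119296 - 1258 = -120554$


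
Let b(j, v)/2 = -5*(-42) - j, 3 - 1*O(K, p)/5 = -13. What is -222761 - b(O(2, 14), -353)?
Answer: -223021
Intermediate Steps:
O(K, p) = 80 (O(K, p) = 15 - 5*(-13) = 15 + 65 = 80)
b(j, v) = 420 - 2*j (b(j, v) = 2*(-5*(-42) - j) = 2*(210 - j) = 420 - 2*j)
-222761 - b(O(2, 14), -353) = -222761 - (420 - 2*80) = -222761 - (420 - 160) = -222761 - 1*260 = -222761 - 260 = -223021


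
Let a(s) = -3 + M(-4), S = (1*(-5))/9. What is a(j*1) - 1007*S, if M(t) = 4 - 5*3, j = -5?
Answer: 4909/9 ≈ 545.44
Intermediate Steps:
M(t) = -11 (M(t) = 4 - 15 = -11)
S = -5/9 (S = -5*⅑ = -5/9 ≈ -0.55556)
a(s) = -14 (a(s) = -3 - 11 = -14)
a(j*1) - 1007*S = -14 - 1007*(-5/9) = -14 + 5035/9 = 4909/9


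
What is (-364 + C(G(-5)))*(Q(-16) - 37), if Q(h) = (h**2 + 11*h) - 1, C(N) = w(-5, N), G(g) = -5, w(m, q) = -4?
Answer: -15456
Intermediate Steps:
C(N) = -4
Q(h) = -1 + h**2 + 11*h
(-364 + C(G(-5)))*(Q(-16) - 37) = (-364 - 4)*((-1 + (-16)**2 + 11*(-16)) - 37) = -368*((-1 + 256 - 176) - 37) = -368*(79 - 37) = -368*42 = -15456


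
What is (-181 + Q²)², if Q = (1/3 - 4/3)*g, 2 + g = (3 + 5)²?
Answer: 13417569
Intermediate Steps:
g = 62 (g = -2 + (3 + 5)² = -2 + 8² = -2 + 64 = 62)
Q = -62 (Q = (1/3 - 4/3)*62 = (1*(⅓) - 4*⅓)*62 = (⅓ - 4/3)*62 = -1*62 = -62)
(-181 + Q²)² = (-181 + (-62)²)² = (-181 + 3844)² = 3663² = 13417569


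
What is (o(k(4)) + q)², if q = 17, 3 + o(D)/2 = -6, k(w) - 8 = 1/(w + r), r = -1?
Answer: 1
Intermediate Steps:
k(w) = 8 + 1/(-1 + w) (k(w) = 8 + 1/(w - 1) = 8 + 1/(-1 + w))
o(D) = -18 (o(D) = -6 + 2*(-6) = -6 - 12 = -18)
(o(k(4)) + q)² = (-18 + 17)² = (-1)² = 1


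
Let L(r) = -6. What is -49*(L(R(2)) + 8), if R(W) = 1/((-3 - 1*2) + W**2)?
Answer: -98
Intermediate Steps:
R(W) = 1/(-5 + W**2) (R(W) = 1/((-3 - 2) + W**2) = 1/(-5 + W**2))
-49*(L(R(2)) + 8) = -49*(-6 + 8) = -49*2 = -98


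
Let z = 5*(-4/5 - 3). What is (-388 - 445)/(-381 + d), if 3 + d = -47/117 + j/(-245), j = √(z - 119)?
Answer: 263108091211875/121415608154707 - 2793719565*I*√138/121415608154707 ≈ 2.167 - 0.0002703*I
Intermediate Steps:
z = -19 (z = 5*(-4*⅕ - 3) = 5*(-⅘ - 3) = 5*(-19/5) = -19)
j = I*√138 (j = √(-19 - 119) = √(-138) = I*√138 ≈ 11.747*I)
d = -398/117 - I*√138/245 (d = -3 + (-47/117 + (I*√138)/(-245)) = -3 + (-47*1/117 + (I*√138)*(-1/245)) = -3 + (-47/117 - I*√138/245) = -398/117 - I*√138/245 ≈ -3.4017 - 0.047948*I)
(-388 - 445)/(-381 + d) = (-388 - 445)/(-381 + (-398/117 - I*√138/245)) = -833/(-44975/117 - I*√138/245)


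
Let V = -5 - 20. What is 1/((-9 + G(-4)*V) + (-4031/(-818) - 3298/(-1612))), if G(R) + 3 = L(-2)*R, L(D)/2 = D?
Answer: -164827/53902751 ≈ -0.0030579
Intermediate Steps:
L(D) = 2*D
V = -25
G(R) = -3 - 4*R (G(R) = -3 + (2*(-2))*R = -3 - 4*R)
1/((-9 + G(-4)*V) + (-4031/(-818) - 3298/(-1612))) = 1/((-9 + (-3 - 4*(-4))*(-25)) + (-4031/(-818) - 3298/(-1612))) = 1/((-9 + (-3 + 16)*(-25)) + (-4031*(-1/818) - 3298*(-1/1612))) = 1/((-9 + 13*(-25)) + (4031/818 + 1649/806)) = 1/((-9 - 325) + 1149467/164827) = 1/(-334 + 1149467/164827) = 1/(-53902751/164827) = -164827/53902751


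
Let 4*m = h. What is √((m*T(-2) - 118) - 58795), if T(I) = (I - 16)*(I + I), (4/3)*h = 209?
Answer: I*√224366/2 ≈ 236.84*I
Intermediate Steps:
h = 627/4 (h = (¾)*209 = 627/4 ≈ 156.75)
m = 627/16 (m = (¼)*(627/4) = 627/16 ≈ 39.188)
T(I) = 2*I*(-16 + I) (T(I) = (-16 + I)*(2*I) = 2*I*(-16 + I))
√((m*T(-2) - 118) - 58795) = √((627*(2*(-2)*(-16 - 2))/16 - 118) - 58795) = √((627*(2*(-2)*(-18))/16 - 118) - 58795) = √(((627/16)*72 - 118) - 58795) = √((5643/2 - 118) - 58795) = √(5407/2 - 58795) = √(-112183/2) = I*√224366/2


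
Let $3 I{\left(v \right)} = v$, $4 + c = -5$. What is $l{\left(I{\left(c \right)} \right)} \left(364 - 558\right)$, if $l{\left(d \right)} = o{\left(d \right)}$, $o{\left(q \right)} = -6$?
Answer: $1164$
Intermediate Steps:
$c = -9$ ($c = -4 - 5 = -9$)
$I{\left(v \right)} = \frac{v}{3}$
$l{\left(d \right)} = -6$
$l{\left(I{\left(c \right)} \right)} \left(364 - 558\right) = - 6 \left(364 - 558\right) = \left(-6\right) \left(-194\right) = 1164$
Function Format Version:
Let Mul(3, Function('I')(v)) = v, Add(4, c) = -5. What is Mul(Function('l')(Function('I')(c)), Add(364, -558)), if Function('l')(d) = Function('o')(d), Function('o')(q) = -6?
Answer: 1164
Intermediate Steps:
c = -9 (c = Add(-4, -5) = -9)
Function('I')(v) = Mul(Rational(1, 3), v)
Function('l')(d) = -6
Mul(Function('l')(Function('I')(c)), Add(364, -558)) = Mul(-6, Add(364, -558)) = Mul(-6, -194) = 1164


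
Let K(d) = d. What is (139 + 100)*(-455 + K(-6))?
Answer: -110179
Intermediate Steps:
(139 + 100)*(-455 + K(-6)) = (139 + 100)*(-455 - 6) = 239*(-461) = -110179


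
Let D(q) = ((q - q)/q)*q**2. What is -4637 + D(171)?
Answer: -4637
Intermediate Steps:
D(q) = 0 (D(q) = (0/q)*q**2 = 0*q**2 = 0)
-4637 + D(171) = -4637 + 0 = -4637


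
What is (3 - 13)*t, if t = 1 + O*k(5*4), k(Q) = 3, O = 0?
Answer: -10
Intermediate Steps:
t = 1 (t = 1 + 0*3 = 1 + 0 = 1)
(3 - 13)*t = (3 - 13)*1 = -10*1 = -10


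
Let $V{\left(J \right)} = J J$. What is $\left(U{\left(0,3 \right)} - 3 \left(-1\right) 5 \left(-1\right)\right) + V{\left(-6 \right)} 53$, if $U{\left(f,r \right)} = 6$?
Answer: $1899$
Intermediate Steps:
$V{\left(J \right)} = J^{2}$
$\left(U{\left(0,3 \right)} - 3 \left(-1\right) 5 \left(-1\right)\right) + V{\left(-6 \right)} 53 = \left(6 - 3 \left(-1\right) 5 \left(-1\right)\right) + \left(-6\right)^{2} \cdot 53 = \left(6 - 3 \left(\left(-5\right) \left(-1\right)\right)\right) + 36 \cdot 53 = \left(6 - 15\right) + 1908 = -9 + 1908 = 1899$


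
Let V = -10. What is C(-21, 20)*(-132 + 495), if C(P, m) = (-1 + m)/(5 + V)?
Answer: -6897/5 ≈ -1379.4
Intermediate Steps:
C(P, m) = ⅕ - m/5 (C(P, m) = (-1 + m)/(5 - 10) = (-1 + m)/(-5) = (-1 + m)*(-⅕) = ⅕ - m/5)
C(-21, 20)*(-132 + 495) = (⅕ - ⅕*20)*(-132 + 495) = (⅕ - 4)*363 = -19/5*363 = -6897/5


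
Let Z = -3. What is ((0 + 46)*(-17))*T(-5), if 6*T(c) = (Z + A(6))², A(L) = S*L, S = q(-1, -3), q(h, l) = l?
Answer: -57477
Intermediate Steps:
S = -3
A(L) = -3*L
T(c) = 147/2 (T(c) = (-3 - 3*6)²/6 = (-3 - 18)²/6 = (⅙)*(-21)² = (⅙)*441 = 147/2)
((0 + 46)*(-17))*T(-5) = ((0 + 46)*(-17))*(147/2) = (46*(-17))*(147/2) = -782*147/2 = -57477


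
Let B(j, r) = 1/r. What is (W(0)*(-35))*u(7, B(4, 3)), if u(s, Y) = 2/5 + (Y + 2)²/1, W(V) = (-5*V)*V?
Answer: 0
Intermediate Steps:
W(V) = -5*V²
u(s, Y) = ⅖ + (2 + Y)² (u(s, Y) = 2*(⅕) + (2 + Y)²*1 = ⅖ + (2 + Y)²)
(W(0)*(-35))*u(7, B(4, 3)) = (-5*0²*(-35))*(⅖ + (2 + 1/3)²) = (-5*0*(-35))*(⅖ + (2 + ⅓)²) = (0*(-35))*(⅖ + (7/3)²) = 0*(⅖ + 49/9) = 0*(263/45) = 0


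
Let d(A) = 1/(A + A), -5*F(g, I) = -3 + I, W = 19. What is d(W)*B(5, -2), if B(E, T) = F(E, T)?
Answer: 1/38 ≈ 0.026316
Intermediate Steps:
F(g, I) = ⅗ - I/5 (F(g, I) = -(-3 + I)/5 = ⅗ - I/5)
B(E, T) = ⅗ - T/5
d(A) = 1/(2*A)
d(W)*B(5, -2) = ((½)/19)*(⅗ - ⅕*(-2)) = ((½)*(1/19))*(⅗ + ⅖) = (1/38)*1 = 1/38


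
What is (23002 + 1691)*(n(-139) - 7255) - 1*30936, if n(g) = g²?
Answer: 297914802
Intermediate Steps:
(23002 + 1691)*(n(-139) - 7255) - 1*30936 = (23002 + 1691)*((-139)² - 7255) - 1*30936 = 24693*(19321 - 7255) - 30936 = 24693*12066 - 30936 = 297945738 - 30936 = 297914802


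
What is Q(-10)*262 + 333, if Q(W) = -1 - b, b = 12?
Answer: -3073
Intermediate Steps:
Q(W) = -13 (Q(W) = -1 - 1*12 = -1 - 12 = -13)
Q(-10)*262 + 333 = -13*262 + 333 = -3406 + 333 = -3073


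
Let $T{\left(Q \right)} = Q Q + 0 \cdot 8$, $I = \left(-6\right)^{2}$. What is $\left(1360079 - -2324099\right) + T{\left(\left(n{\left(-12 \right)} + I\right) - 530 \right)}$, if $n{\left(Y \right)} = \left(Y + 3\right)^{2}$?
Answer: $3854747$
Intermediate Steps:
$n{\left(Y \right)} = \left(3 + Y\right)^{2}$
$I = 36$
$T{\left(Q \right)} = Q^{2}$ ($T{\left(Q \right)} = Q^{2} + 0 = Q^{2}$)
$\left(1360079 - -2324099\right) + T{\left(\left(n{\left(-12 \right)} + I\right) - 530 \right)} = \left(1360079 - -2324099\right) + \left(\left(\left(3 - 12\right)^{2} + 36\right) - 530\right)^{2} = \left(1360079 + 2324099\right) + \left(\left(\left(-9\right)^{2} + 36\right) - 530\right)^{2} = 3684178 + \left(\left(81 + 36\right) - 530\right)^{2} = 3684178 + \left(117 - 530\right)^{2} = 3684178 + \left(-413\right)^{2} = 3684178 + 170569 = 3854747$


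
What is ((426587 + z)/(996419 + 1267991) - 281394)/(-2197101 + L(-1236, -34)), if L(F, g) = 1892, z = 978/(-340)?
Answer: 108322463362499/845045045987300 ≈ 0.12819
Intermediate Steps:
z = -489/170 (z = -1/340*978 = -489/170 ≈ -2.8765)
((426587 + z)/(996419 + 1267991) - 281394)/(-2197101 + L(-1236, -34)) = ((426587 - 489/170)/(996419 + 1267991) - 281394)/(-2197101 + 1892) = ((72519301/170)/2264410 - 281394)/(-2195209) = ((72519301/170)*(1/2264410) - 281394)*(-1/2195209) = (72519301/384949700 - 281394)*(-1/2195209) = -108322463362499/384949700*(-1/2195209) = 108322463362499/845045045987300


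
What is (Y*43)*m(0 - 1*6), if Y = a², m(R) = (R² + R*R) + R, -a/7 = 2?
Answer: 556248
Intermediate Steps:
a = -14 (a = -7*2 = -14)
m(R) = R + 2*R² (m(R) = (R² + R²) + R = 2*R² + R = R + 2*R²)
Y = 196 (Y = (-14)² = 196)
(Y*43)*m(0 - 1*6) = (196*43)*((0 - 1*6)*(1 + 2*(0 - 1*6))) = 8428*((0 - 6)*(1 + 2*(0 - 6))) = 8428*(-6*(1 + 2*(-6))) = 8428*(-6*(1 - 12)) = 8428*(-6*(-11)) = 8428*66 = 556248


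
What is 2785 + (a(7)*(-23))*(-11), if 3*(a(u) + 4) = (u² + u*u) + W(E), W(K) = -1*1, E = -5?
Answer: 29860/3 ≈ 9953.3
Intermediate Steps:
W(K) = -1
a(u) = -13/3 + 2*u²/3 (a(u) = -4 + ((u² + u*u) - 1)/3 = -4 + ((u² + u²) - 1)/3 = -4 + (2*u² - 1)/3 = -4 + (-1 + 2*u²)/3 = -4 + (-⅓ + 2*u²/3) = -13/3 + 2*u²/3)
2785 + (a(7)*(-23))*(-11) = 2785 + ((-13/3 + (⅔)*7²)*(-23))*(-11) = 2785 + ((-13/3 + (⅔)*49)*(-23))*(-11) = 2785 + ((-13/3 + 98/3)*(-23))*(-11) = 2785 + ((85/3)*(-23))*(-11) = 2785 - 1955/3*(-11) = 2785 + 21505/3 = 29860/3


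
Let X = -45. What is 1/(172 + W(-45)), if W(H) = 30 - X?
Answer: 1/247 ≈ 0.0040486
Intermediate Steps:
W(H) = 75 (W(H) = 30 - 1*(-45) = 30 + 45 = 75)
1/(172 + W(-45)) = 1/(172 + 75) = 1/247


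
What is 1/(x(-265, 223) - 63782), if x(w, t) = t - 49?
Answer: -1/63608 ≈ -1.5721e-5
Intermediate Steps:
x(w, t) = -49 + t
1/(x(-265, 223) - 63782) = 1/((-49 + 223) - 63782) = 1/(174 - 63782) = 1/(-63608) = -1/63608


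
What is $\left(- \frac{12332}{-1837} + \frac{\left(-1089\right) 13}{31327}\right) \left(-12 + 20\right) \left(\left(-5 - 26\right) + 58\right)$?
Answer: $\frac{77828721480}{57547699} \approx 1352.4$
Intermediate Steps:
$\left(- \frac{12332}{-1837} + \frac{\left(-1089\right) 13}{31327}\right) \left(-12 + 20\right) \left(\left(-5 - 26\right) + 58\right) = \left(\left(-12332\right) \left(- \frac{1}{1837}\right) - \frac{14157}{31327}\right) 8 \left(\left(-5 - 26\right) + 58\right) = \left(\frac{12332}{1837} - \frac{14157}{31327}\right) 8 \left(-31 + 58\right) = \frac{360318155 \cdot 8 \cdot 27}{57547699} = \frac{360318155}{57547699} \cdot 216 = \frac{77828721480}{57547699}$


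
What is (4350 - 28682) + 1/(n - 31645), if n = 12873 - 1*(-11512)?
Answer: -176650321/7260 ≈ -24332.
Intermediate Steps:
n = 24385 (n = 12873 + 11512 = 24385)
(4350 - 28682) + 1/(n - 31645) = (4350 - 28682) + 1/(24385 - 31645) = -24332 + 1/(-7260) = -24332 - 1/7260 = -176650321/7260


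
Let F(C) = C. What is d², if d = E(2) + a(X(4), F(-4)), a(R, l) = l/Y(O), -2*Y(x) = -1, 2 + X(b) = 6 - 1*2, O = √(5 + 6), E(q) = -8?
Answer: 256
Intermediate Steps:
O = √11 ≈ 3.3166
X(b) = 2 (X(b) = -2 + (6 - 1*2) = -2 + (6 - 2) = -2 + 4 = 2)
Y(x) = ½ (Y(x) = -½*(-1) = ½)
a(R, l) = 2*l (a(R, l) = l/(½) = l*2 = 2*l)
d = -16 (d = -8 + 2*(-4) = -8 - 8 = -16)
d² = (-16)² = 256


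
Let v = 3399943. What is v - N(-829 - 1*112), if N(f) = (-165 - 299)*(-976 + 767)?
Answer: 3302967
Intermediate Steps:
N(f) = 96976 (N(f) = -464*(-209) = 96976)
v - N(-829 - 1*112) = 3399943 - 1*96976 = 3399943 - 96976 = 3302967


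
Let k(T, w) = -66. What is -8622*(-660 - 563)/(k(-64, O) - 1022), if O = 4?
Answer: -5272353/544 ≈ -9691.8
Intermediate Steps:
-8622*(-660 - 563)/(k(-64, O) - 1022) = -8622*(-660 - 563)/(-66 - 1022) = -8622/((-1088/(-1223))) = -8622/((-1088*(-1/1223))) = -8622/1088/1223 = -8622*1223/1088 = -5272353/544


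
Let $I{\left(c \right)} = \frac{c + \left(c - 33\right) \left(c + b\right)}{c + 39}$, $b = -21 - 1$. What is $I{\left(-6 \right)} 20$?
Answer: $\frac{7240}{11} \approx 658.18$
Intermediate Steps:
$b = -22$ ($b = -21 - 1 = -22$)
$I{\left(c \right)} = \frac{c + \left(-33 + c\right) \left(-22 + c\right)}{39 + c}$ ($I{\left(c \right)} = \frac{c + \left(c - 33\right) \left(c - 22\right)}{c + 39} = \frac{c + \left(-33 + c\right) \left(-22 + c\right)}{39 + c}$)
$I{\left(-6 \right)} 20 = \frac{726 + \left(-6\right)^{2} - -324}{39 - 6} \cdot 20 = \frac{726 + 36 + 324}{33} \cdot 20 = \frac{1}{33} \cdot 1086 \cdot 20 = \frac{362}{11} \cdot 20 = \frac{7240}{11}$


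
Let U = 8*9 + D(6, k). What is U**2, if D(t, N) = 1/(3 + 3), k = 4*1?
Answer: 187489/36 ≈ 5208.0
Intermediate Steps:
k = 4
D(t, N) = 1/6
U = 433/6 (U = 8*9 + 1/6 = 72 + 1/6 = 433/6 ≈ 72.167)
U**2 = (433/6)**2 = 187489/36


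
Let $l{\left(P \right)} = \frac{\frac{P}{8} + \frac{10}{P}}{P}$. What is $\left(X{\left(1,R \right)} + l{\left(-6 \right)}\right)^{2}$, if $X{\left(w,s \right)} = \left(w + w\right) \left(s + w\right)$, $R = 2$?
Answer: $\frac{212521}{5184} \approx 40.996$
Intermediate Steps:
$X{\left(w,s \right)} = 2 w \left(s + w\right)$
$l{\left(P \right)} = \frac{\frac{10}{P} + \frac{P}{8}}{P}$ ($l{\left(P \right)} = \frac{P \frac{1}{8} + \frac{10}{P}}{P} = \frac{\frac{P}{8} + \frac{10}{P}}{P} = \frac{\frac{10}{P} + \frac{P}{8}}{P}$)
$\left(X{\left(1,R \right)} + l{\left(-6 \right)}\right)^{2} = \left(2 \cdot 1 \left(2 + 1\right) + \left(\frac{1}{8} + \frac{10}{36}\right)\right)^{2} = \left(2 \cdot 1 \cdot 3 + \left(\frac{1}{8} + 10 \cdot \frac{1}{36}\right)\right)^{2} = \left(6 + \left(\frac{1}{8} + \frac{5}{18}\right)\right)^{2} = \left(6 + \frac{29}{72}\right)^{2} = \left(\frac{461}{72}\right)^{2} = \frac{212521}{5184}$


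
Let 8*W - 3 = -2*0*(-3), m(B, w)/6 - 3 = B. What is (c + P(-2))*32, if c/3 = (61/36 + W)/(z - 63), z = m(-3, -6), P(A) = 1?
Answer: 5452/189 ≈ 28.847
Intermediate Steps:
m(B, w) = 18 + 6*B
W = 3/8 (W = 3/8 + (-2*0*(-3))/8 = 3/8 + (0*(-3))/8 = 3/8 + (1/8)*0 = 3/8 + 0 = 3/8 ≈ 0.37500)
z = 0 (z = 18 + 6*(-3) = 18 - 18 = 0)
c = -149/1512 (c = 3*((61/36 + 3/8)/(0 - 63)) = 3*((61*(1/36) + 3/8)/(-63)) = 3*((61/36 + 3/8)*(-1/63)) = 3*((149/72)*(-1/63)) = 3*(-149/4536) = -149/1512 ≈ -0.098545)
(c + P(-2))*32 = (-149/1512 + 1)*32 = (1363/1512)*32 = 5452/189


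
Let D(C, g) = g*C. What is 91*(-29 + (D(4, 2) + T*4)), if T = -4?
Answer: -3367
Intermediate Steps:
D(C, g) = C*g
91*(-29 + (D(4, 2) + T*4)) = 91*(-29 + (4*2 - 4*4)) = 91*(-29 + (8 - 16)) = 91*(-29 - 8) = 91*(-37) = -3367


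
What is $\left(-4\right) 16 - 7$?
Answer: $-71$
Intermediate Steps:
$\left(-4\right) 16 - 7 = -64 - 7 = -71$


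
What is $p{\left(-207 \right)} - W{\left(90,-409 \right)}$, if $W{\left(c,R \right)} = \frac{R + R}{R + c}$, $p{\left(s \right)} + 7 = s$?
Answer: $- \frac{69084}{319} \approx -216.56$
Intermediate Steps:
$p{\left(s \right)} = -7 + s$
$W{\left(c,R \right)} = \frac{2 R}{R + c}$
$p{\left(-207 \right)} - W{\left(90,-409 \right)} = \left(-7 - 207\right) - 2 \left(-409\right) \frac{1}{-409 + 90} = -214 - 2 \left(-409\right) \frac{1}{-319} = -214 - 2 \left(-409\right) \left(- \frac{1}{319}\right) = -214 - \frac{818}{319} = - \frac{69084}{319}$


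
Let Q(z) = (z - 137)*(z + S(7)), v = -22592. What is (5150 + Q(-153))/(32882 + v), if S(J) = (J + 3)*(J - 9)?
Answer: 1844/343 ≈ 5.3761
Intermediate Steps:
S(J) = (-9 + J)*(3 + J) (S(J) = (3 + J)*(-9 + J) = (-9 + J)*(3 + J))
Q(z) = (-137 + z)*(-20 + z) (Q(z) = (z - 137)*(z + (-27 + 7² - 6*7)) = (-137 + z)*(z + (-27 + 49 - 42)) = (-137 + z)*(z - 20) = (-137 + z)*(-20 + z))
(5150 + Q(-153))/(32882 + v) = (5150 + (2740 + (-153)² - 157*(-153)))/(32882 - 22592) = (5150 + (2740 + 23409 + 24021))/10290 = (5150 + 50170)*(1/10290) = 55320*(1/10290) = 1844/343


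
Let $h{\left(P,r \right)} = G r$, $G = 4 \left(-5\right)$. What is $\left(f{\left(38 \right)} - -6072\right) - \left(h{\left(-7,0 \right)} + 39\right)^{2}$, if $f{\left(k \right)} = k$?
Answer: $4589$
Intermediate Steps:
$G = -20$
$h{\left(P,r \right)} = - 20 r$
$\left(f{\left(38 \right)} - -6072\right) - \left(h{\left(-7,0 \right)} + 39\right)^{2} = \left(38 - -6072\right) - \left(\left(-20\right) 0 + 39\right)^{2} = \left(38 + 6072\right) - \left(0 + 39\right)^{2} = 6110 - 39^{2} = 6110 - 1521 = 4589$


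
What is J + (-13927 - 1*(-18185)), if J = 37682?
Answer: 41940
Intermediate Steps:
J + (-13927 - 1*(-18185)) = 37682 + (-13927 - 1*(-18185)) = 37682 + (-13927 + 18185) = 37682 + 4258 = 41940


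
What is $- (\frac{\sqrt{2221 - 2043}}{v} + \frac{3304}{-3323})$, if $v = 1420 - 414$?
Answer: $\frac{3304}{3323} - \frac{\sqrt{178}}{1006} \approx 0.98102$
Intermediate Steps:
$v = 1006$ ($v = 1420 - 414 = 1006$)
$- (\frac{\sqrt{2221 - 2043}}{v} + \frac{3304}{-3323}) = - (\frac{\sqrt{2221 - 2043}}{1006} + \frac{3304}{-3323}) = - (\sqrt{178} \cdot \frac{1}{1006} + 3304 \left(- \frac{1}{3323}\right)) = - (\frac{\sqrt{178}}{1006} - \frac{3304}{3323}) = - (- \frac{3304}{3323} + \frac{\sqrt{178}}{1006}) = \frac{3304}{3323} - \frac{\sqrt{178}}{1006}$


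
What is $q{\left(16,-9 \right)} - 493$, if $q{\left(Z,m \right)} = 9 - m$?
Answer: $-475$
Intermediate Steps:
$q{\left(16,-9 \right)} - 493 = \left(9 - -9\right) - 493 = \left(9 + 9\right) - 493 = 18 - 493 = -475$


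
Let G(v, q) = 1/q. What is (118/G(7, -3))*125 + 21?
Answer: -44229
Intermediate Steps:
(118/G(7, -3))*125 + 21 = (118/(1/(-3)))*125 + 21 = (118/(-⅓))*125 + 21 = (118*(-3))*125 + 21 = -354*125 + 21 = -44250 + 21 = -44229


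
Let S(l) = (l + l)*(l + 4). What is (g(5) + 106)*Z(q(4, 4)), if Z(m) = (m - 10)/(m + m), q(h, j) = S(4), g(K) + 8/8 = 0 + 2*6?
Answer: 3159/64 ≈ 49.359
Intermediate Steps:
S(l) = 2*l*(4 + l) (S(l) = (2*l)*(4 + l) = 2*l*(4 + l))
g(K) = 11 (g(K) = -1 + (0 + 2*6) = -1 + (0 + 12) = -1 + 12 = 11)
q(h, j) = 64 (q(h, j) = 2*4*(4 + 4) = 2*4*8 = 64)
Z(m) = (-10 + m)/(2*m) (Z(m) = (-10 + m)/((2*m)) = (-10 + m)*(1/(2*m)) = (-10 + m)/(2*m))
(g(5) + 106)*Z(q(4, 4)) = (11 + 106)*((½)*(-10 + 64)/64) = 117*((½)*(1/64)*54) = 117*(27/64) = 3159/64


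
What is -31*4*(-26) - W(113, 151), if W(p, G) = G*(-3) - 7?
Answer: 3684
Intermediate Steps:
W(p, G) = -7 - 3*G (W(p, G) = -3*G - 7 = -7 - 3*G)
-31*4*(-26) - W(113, 151) = -31*4*(-26) - (-7 - 3*151) = -124*(-26) - (-7 - 453) = 3224 - 1*(-460) = 3224 + 460 = 3684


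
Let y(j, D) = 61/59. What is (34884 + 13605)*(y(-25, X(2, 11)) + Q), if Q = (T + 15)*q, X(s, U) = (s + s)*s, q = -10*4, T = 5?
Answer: -2285722971/59 ≈ -3.8741e+7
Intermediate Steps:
q = -40
X(s, U) = 2*s² (X(s, U) = (2*s)*s = 2*s²)
Q = -800 (Q = (5 + 15)*(-40) = 20*(-40) = -800)
y(j, D) = 61/59 (y(j, D) = 61*(1/59) = 61/59)
(34884 + 13605)*(y(-25, X(2, 11)) + Q) = (34884 + 13605)*(61/59 - 800) = 48489*(-47139/59) = -2285722971/59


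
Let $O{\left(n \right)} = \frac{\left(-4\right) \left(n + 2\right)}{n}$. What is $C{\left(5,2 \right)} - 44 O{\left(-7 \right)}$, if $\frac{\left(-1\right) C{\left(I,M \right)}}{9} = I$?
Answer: $\frac{565}{7} \approx 80.714$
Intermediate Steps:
$C{\left(I,M \right)} = - 9 I$
$O{\left(n \right)} = \frac{-8 - 4 n}{n}$ ($O{\left(n \right)} = \frac{\left(-4\right) \left(2 + n\right)}{n} = \frac{-8 - 4 n}{n}$)
$C{\left(5,2 \right)} - 44 O{\left(-7 \right)} = \left(-9\right) 5 - 44 \left(-4 - \frac{8}{-7}\right) = -45 - 44 \left(-4 - - \frac{8}{7}\right) = -45 - 44 \left(-4 + \frac{8}{7}\right) = -45 - - \frac{880}{7} = -45 + \frac{880}{7} = \frac{565}{7}$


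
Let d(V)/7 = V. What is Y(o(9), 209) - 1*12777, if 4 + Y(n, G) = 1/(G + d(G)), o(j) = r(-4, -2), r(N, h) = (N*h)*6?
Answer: -21369831/1672 ≈ -12781.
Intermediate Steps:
d(V) = 7*V
r(N, h) = 6*N*h
o(j) = 48 (o(j) = 6*(-4)*(-2) = 48)
Y(n, G) = -4 + 1/(8*G) (Y(n, G) = -4 + 1/(G + 7*G) = -4 + 1/(8*G))
Y(o(9), 209) - 1*12777 = (-4 + (1/8)/209) - 1*12777 = (-4 + (1/8)*(1/209)) - 12777 = (-4 + 1/1672) - 12777 = -6687/1672 - 12777 = -21369831/1672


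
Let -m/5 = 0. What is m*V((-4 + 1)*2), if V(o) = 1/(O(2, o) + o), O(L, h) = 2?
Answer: 0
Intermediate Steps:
V(o) = 1/(2 + o)
m = 0 (m = -5*0 = 0)
m*V((-4 + 1)*2) = 0/(2 + (-4 + 1)*2) = 0/(2 - 3*2) = 0/(2 - 6) = 0/(-4) = 0*(-1/4) = 0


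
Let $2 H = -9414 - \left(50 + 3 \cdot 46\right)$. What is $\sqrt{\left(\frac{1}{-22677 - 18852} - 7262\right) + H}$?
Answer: $\frac{2 i \sqrt{5201136894378}}{41529} \approx 109.83 i$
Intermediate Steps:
$H = -4801$ ($H = \frac{-9414 - \left(50 + 3 \cdot 46\right)}{2} = \frac{-9414 - \left(50 + 138\right)}{2} = \frac{-9414 - 188}{2} = \frac{1}{2} \left(-9602\right) = -4801$)
$\sqrt{\left(\frac{1}{-22677 - 18852} - 7262\right) + H} = \sqrt{\left(\frac{1}{-22677 - 18852} - 7262\right) - 4801} = \sqrt{\left(\frac{1}{-41529} - 7262\right) - 4801} = \sqrt{\left(- \frac{1}{41529} - 7262\right) - 4801} = \sqrt{- \frac{301583599}{41529} - 4801} = \sqrt{- \frac{500964328}{41529}} = \frac{2 i \sqrt{5201136894378}}{41529}$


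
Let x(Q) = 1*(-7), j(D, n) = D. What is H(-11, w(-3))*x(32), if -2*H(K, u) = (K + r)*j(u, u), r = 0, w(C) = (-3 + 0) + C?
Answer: 231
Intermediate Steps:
w(C) = -3 + C
H(K, u) = -K*u/2 (H(K, u) = -(K + 0)*u/2 = -K*u/2)
x(Q) = -7
H(-11, w(-3))*x(32) = -½*(-11)*(-3 - 3)*(-7) = -½*(-11)*(-6)*(-7) = -33*(-7) = 231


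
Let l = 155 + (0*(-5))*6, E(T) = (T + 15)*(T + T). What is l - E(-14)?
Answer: 183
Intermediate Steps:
E(T) = 2*T*(15 + T) (E(T) = (15 + T)*(2*T) = 2*T*(15 + T))
l = 155 (l = 155 + 0*6 = 155 + 0 = 155)
l - E(-14) = 155 - 2*(-14)*(15 - 14) = 155 - 2*(-14) = 155 - 1*(-28) = 155 + 28 = 183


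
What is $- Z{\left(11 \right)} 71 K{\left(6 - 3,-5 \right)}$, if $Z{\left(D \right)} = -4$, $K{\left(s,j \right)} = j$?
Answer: $-1420$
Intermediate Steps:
$- Z{\left(11 \right)} 71 K{\left(6 - 3,-5 \right)} = - \left(-4\right) 71 \left(-5\right) = - \left(-284\right) \left(-5\right) = \left(-1\right) 1420 = -1420$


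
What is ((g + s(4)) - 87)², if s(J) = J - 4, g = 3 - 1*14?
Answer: 9604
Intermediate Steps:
g = -11 (g = 3 - 14 = -11)
s(J) = -4 + J
((g + s(4)) - 87)² = ((-11 + (-4 + 4)) - 87)² = ((-11 + 0) - 87)² = (-11 - 87)² = (-98)² = 9604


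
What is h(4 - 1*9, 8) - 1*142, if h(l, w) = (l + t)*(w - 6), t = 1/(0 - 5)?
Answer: -762/5 ≈ -152.40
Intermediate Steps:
t = -1/5 (t = 1/(-5) = -1/5 ≈ -0.20000)
h(l, w) = (-6 + w)*(-1/5 + l) (h(l, w) = (l - 1/5)*(w - 6) = (-1/5 + l)*(-6 + w) = (-6 + w)*(-1/5 + l))
h(4 - 1*9, 8) - 1*142 = (6/5 - 6*(4 - 1*9) - 1/5*8 + (4 - 1*9)*8) - 1*142 = (6/5 - 6*(4 - 9) - 8/5 + (4 - 9)*8) - 142 = (6/5 - 6*(-5) - 8/5 - 5*8) - 142 = (6/5 + 30 - 8/5 - 40) - 142 = -52/5 - 142 = -762/5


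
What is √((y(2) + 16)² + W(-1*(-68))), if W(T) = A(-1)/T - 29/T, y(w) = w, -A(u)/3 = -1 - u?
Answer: √374051/34 ≈ 17.988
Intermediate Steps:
A(u) = 3 + 3*u (A(u) = -3*(-1 - u) = 3 + 3*u)
W(T) = -29/T (W(T) = (3 + 3*(-1))/T - 29/T = (3 - 3)/T - 29/T = 0/T - 29/T = 0 - 29/T = -29/T)
√((y(2) + 16)² + W(-1*(-68))) = √((2 + 16)² - 29/((-1*(-68)))) = √(18² - 29/68) = √(324 - 29*1/68) = √(324 - 29/68) = √(22003/68) = √374051/34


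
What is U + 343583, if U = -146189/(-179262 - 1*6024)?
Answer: 63661265927/185286 ≈ 3.4358e+5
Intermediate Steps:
U = 146189/185286 (U = -146189/(-179262 - 6024) = -146189/(-185286) = -146189*(-1/185286) = 146189/185286 ≈ 0.78899)
U + 343583 = 146189/185286 + 343583 = 63661265927/185286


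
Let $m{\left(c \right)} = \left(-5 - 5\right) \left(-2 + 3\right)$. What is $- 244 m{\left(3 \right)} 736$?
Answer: $1795840$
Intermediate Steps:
$m{\left(c \right)} = -10$ ($m{\left(c \right)} = \left(-10\right) 1 = -10$)
$- 244 m{\left(3 \right)} 736 = \left(-244\right) \left(-10\right) 736 = 2440 \cdot 736 = 1795840$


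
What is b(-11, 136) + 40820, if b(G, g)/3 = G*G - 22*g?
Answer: 32207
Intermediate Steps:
b(G, g) = -66*g + 3*G**2 (b(G, g) = 3*(G*G - 22*g) = 3*(G**2 - 22*g) = -66*g + 3*G**2)
b(-11, 136) + 40820 = (-66*136 + 3*(-11)**2) + 40820 = (-8976 + 3*121) + 40820 = (-8976 + 363) + 40820 = -8613 + 40820 = 32207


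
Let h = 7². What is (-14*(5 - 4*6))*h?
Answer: 13034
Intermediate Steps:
h = 49
(-14*(5 - 4*6))*h = -14*(5 - 4*6)*49 = -14*(5 - 24)*49 = -14*(-19)*49 = 266*49 = 13034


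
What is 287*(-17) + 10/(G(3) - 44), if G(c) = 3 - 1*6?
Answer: -229323/47 ≈ -4879.2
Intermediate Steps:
G(c) = -3 (G(c) = 3 - 6 = -3)
287*(-17) + 10/(G(3) - 44) = 287*(-17) + 10/(-3 - 44) = -4879 + 10/(-47) = -4879 - 1/47*10 = -4879 - 10/47 = -229323/47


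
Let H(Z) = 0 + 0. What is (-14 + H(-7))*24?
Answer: -336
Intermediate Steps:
H(Z) = 0
(-14 + H(-7))*24 = (-14 + 0)*24 = -14*24 = -336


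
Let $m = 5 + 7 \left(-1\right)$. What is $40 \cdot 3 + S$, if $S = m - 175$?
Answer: $-57$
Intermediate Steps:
$m = -2$ ($m = 5 - 7 = -2$)
$S = -177$ ($S = -2 - 175 = -177$)
$40 \cdot 3 + S = 40 \cdot 3 - 177 = 120 - 177 = -57$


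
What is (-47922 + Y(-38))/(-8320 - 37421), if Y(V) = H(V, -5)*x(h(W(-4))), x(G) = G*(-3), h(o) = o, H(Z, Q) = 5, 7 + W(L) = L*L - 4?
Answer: 15999/15247 ≈ 1.0493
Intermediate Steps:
W(L) = -11 + L**2 (W(L) = -7 + (L*L - 4) = -7 + (L**2 - 4) = -7 + (-4 + L**2) = -11 + L**2)
x(G) = -3*G
Y(V) = -75 (Y(V) = 5*(-3*(-11 + (-4)**2)) = 5*(-3*(-11 + 16)) = 5*(-3*5) = 5*(-15) = -75)
(-47922 + Y(-38))/(-8320 - 37421) = (-47922 - 75)/(-8320 - 37421) = -47997/(-45741) = -47997*(-1/45741) = 15999/15247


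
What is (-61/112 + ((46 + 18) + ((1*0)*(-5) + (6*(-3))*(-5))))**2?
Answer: 295392969/12544 ≈ 23549.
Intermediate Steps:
(-61/112 + ((46 + 18) + ((1*0)*(-5) + (6*(-3))*(-5))))**2 = (-61*1/112 + (64 + (0*(-5) - 18*(-5))))**2 = (-61/112 + (64 + (0 + 90)))**2 = (-61/112 + (64 + 90))**2 = (-61/112 + 154)**2 = (17187/112)**2 = 295392969/12544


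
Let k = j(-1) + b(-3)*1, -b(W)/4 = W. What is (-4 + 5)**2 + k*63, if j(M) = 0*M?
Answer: 757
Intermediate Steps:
b(W) = -4*W
j(M) = 0
k = 12 (k = 0 - 4*(-3)*1 = 0 + 12*1 = 0 + 12 = 12)
(-4 + 5)**2 + k*63 = (-4 + 5)**2 + 12*63 = 1**2 + 756 = 1 + 756 = 757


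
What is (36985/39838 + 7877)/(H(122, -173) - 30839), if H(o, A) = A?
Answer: -313840911/1235456056 ≈ -0.25403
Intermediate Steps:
(36985/39838 + 7877)/(H(122, -173) - 30839) = (36985/39838 + 7877)/(-173 - 30839) = (36985*(1/39838) + 7877)/(-31012) = (36985/39838 + 7877)*(-1/31012) = (313840911/39838)*(-1/31012) = -313840911/1235456056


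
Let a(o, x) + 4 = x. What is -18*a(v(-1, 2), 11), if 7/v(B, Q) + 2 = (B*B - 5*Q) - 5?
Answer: -126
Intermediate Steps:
v(B, Q) = 7/(-7 + B² - 5*Q) (v(B, Q) = 7/(-2 + ((B*B - 5*Q) - 5)) = 7/(-2 + ((B² - 5*Q) - 5)) = 7/(-2 + (-5 + B² - 5*Q)) = 7/(-7 + B² - 5*Q))
a(o, x) = -4 + x
-18*a(v(-1, 2), 11) = -18*(-4 + 11) = -18*7 = -126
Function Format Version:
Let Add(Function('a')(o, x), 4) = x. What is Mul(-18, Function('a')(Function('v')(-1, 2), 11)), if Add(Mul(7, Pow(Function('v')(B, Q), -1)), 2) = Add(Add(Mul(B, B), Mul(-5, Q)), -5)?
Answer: -126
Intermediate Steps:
Function('v')(B, Q) = Mul(7, Pow(Add(-7, Pow(B, 2), Mul(-5, Q)), -1)) (Function('v')(B, Q) = Mul(7, Pow(Add(-2, Add(Add(Mul(B, B), Mul(-5, Q)), -5)), -1)) = Mul(7, Pow(Add(-2, Add(Add(Pow(B, 2), Mul(-5, Q)), -5)), -1)) = Mul(7, Pow(Add(-2, Add(-5, Pow(B, 2), Mul(-5, Q))), -1)) = Mul(7, Pow(Add(-7, Pow(B, 2), Mul(-5, Q)), -1)))
Function('a')(o, x) = Add(-4, x)
Mul(-18, Function('a')(Function('v')(-1, 2), 11)) = Mul(-18, Add(-4, 11)) = Mul(-18, 7) = -126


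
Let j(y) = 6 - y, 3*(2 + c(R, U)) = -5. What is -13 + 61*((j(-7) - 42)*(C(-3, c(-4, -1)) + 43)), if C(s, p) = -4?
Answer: -69004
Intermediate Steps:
c(R, U) = -11/3 (c(R, U) = -2 + (⅓)*(-5) = -2 - 5/3 = -11/3)
-13 + 61*((j(-7) - 42)*(C(-3, c(-4, -1)) + 43)) = -13 + 61*(((6 - 1*(-7)) - 42)*(-4 + 43)) = -13 + 61*(((6 + 7) - 42)*39) = -13 + 61*((13 - 42)*39) = -13 + 61*(-29*39) = -13 + 61*(-1131) = -13 - 68991 = -69004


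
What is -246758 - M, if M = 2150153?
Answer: -2396911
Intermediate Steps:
-246758 - M = -246758 - 1*2150153 = -246758 - 2150153 = -2396911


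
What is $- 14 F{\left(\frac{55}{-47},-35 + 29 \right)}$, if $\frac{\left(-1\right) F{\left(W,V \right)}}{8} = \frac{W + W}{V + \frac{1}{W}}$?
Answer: $\frac{677600}{17719} \approx 38.241$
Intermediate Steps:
$F{\left(W,V \right)} = - \frac{16 W}{V + \frac{1}{W}}$ ($F{\left(W,V \right)} = - 8 \frac{W + W}{V + \frac{1}{W}} = - 8 \frac{2 W}{V + \frac{1}{W}} = - \frac{16 W}{V + \frac{1}{W}}$)
$- 14 F{\left(\frac{55}{-47},-35 + 29 \right)} = - 14 \left(- \frac{16 \left(\frac{55}{-47}\right)^{2}}{1 + \left(-35 + 29\right) \frac{55}{-47}}\right) = - 14 \left(- \frac{16 \left(55 \left(- \frac{1}{47}\right)\right)^{2}}{1 - 6 \cdot 55 \left(- \frac{1}{47}\right)}\right) = - 14 \left(- \frac{16 \left(- \frac{55}{47}\right)^{2}}{1 - - \frac{330}{47}}\right) = - 14 \left(\left(-16\right) \frac{3025}{2209} \frac{1}{1 + \frac{330}{47}}\right) = - 14 \left(\left(-16\right) \frac{3025}{2209} \frac{1}{\frac{377}{47}}\right) = - 14 \left(\left(-16\right) \frac{3025}{2209} \cdot \frac{47}{377}\right) = \left(-14\right) \left(- \frac{48400}{17719}\right) = \frac{677600}{17719}$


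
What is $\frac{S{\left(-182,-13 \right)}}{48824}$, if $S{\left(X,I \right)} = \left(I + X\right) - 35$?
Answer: $- \frac{115}{24412} \approx -0.0047108$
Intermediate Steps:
$S{\left(X,I \right)} = -35 + I + X$
$\frac{S{\left(-182,-13 \right)}}{48824} = \frac{-35 - 13 - 182}{48824} = \left(-230\right) \frac{1}{48824} = - \frac{115}{24412}$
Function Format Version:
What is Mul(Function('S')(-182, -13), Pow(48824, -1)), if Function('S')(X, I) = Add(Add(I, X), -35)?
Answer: Rational(-115, 24412) ≈ -0.0047108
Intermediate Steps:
Function('S')(X, I) = Add(-35, I, X)
Mul(Function('S')(-182, -13), Pow(48824, -1)) = Mul(Add(-35, -13, -182), Pow(48824, -1)) = Mul(-230, Rational(1, 48824)) = Rational(-115, 24412)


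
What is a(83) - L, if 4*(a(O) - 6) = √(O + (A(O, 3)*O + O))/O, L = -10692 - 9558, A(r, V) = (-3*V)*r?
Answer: 20256 + I*√61835/332 ≈ 20256.0 + 0.749*I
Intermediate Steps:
A(r, V) = -3*V*r
L = -20250
a(O) = 6 + √(-9*O² + 2*O)/(4*O) (a(O) = 6 + (√(O + ((-3*3*O)*O + O))/O)/4 = 6 + (√(O + ((-9*O)*O + O))/O)/4 = 6 + (√(O + (-9*O² + O))/O)/4 = 6 + (√(O + (O - 9*O²))/O)/4 = 6 + (√(-9*O² + 2*O)/O)/4 = 6 + √(-9*O² + 2*O)/(4*O))
a(83) - L = (¼)*(√(83*(2 - 9*83)) + 24*83)/83 - 1*(-20250) = (¼)*(1/83)*(√(83*(2 - 747)) + 1992) + 20250 = (¼)*(1/83)*(√(83*(-745)) + 1992) + 20250 = (¼)*(1/83)*(√(-61835) + 1992) + 20250 = (¼)*(1/83)*(I*√61835 + 1992) + 20250 = (¼)*(1/83)*(1992 + I*√61835) + 20250 = (6 + I*√61835/332) + 20250 = 20256 + I*√61835/332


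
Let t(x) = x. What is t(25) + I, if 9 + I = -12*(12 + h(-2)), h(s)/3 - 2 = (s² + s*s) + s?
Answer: -416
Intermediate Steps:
h(s) = 6 + 3*s + 6*s² (h(s) = 6 + 3*((s² + s*s) + s) = 6 + 3*((s² + s²) + s) = 6 + 3*(2*s² + s) = 6 + 3*(s + 2*s²) = 6 + (3*s + 6*s²) = 6 + 3*s + 6*s²)
I = -441 (I = -9 - 12*(12 + (6 + 3*(-2) + 6*(-2)²)) = -9 - 12*(12 + (6 - 6 + 6*4)) = -9 - 12*(12 + (6 - 6 + 24)) = -9 - 12*(12 + 24) = -9 - 12*36 = -9 - 432 = -441)
t(25) + I = 25 - 441 = -416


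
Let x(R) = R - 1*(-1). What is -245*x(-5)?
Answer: 980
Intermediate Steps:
x(R) = 1 + R (x(R) = R + 1 = 1 + R)
-245*x(-5) = -245*(1 - 5) = -245*(-4) = 980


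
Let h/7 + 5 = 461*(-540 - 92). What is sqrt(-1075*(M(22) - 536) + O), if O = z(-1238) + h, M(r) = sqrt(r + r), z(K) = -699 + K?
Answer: sqrt(-1465236 - 2150*sqrt(11)) ≈ 1213.4*I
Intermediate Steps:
M(r) = sqrt(2)*sqrt(r) (M(r) = sqrt(2*r) = sqrt(2)*sqrt(r))
h = -2039499 (h = -35 + 7*(461*(-540 - 92)) = -35 + 7*(461*(-632)) = -35 + 7*(-291352) = -35 - 2039464 = -2039499)
O = -2041436 (O = (-699 - 1238) - 2039499 = -1937 - 2039499 = -2041436)
sqrt(-1075*(M(22) - 536) + O) = sqrt(-1075*(sqrt(2)*sqrt(22) - 536) - 2041436) = sqrt(-1075*(2*sqrt(11) - 536) - 2041436) = sqrt(-1075*(-536 + 2*sqrt(11)) - 2041436) = sqrt((576200 - 2150*sqrt(11)) - 2041436) = sqrt(-1465236 - 2150*sqrt(11))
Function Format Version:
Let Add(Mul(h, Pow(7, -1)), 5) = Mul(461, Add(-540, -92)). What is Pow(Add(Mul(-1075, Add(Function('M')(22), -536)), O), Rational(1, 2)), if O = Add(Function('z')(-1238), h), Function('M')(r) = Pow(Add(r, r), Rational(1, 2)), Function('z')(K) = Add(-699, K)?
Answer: Pow(Add(-1465236, Mul(-2150, Pow(11, Rational(1, 2)))), Rational(1, 2)) ≈ Mul(1213.4, I)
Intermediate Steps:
Function('M')(r) = Mul(Pow(2, Rational(1, 2)), Pow(r, Rational(1, 2))) (Function('M')(r) = Pow(Mul(2, r), Rational(1, 2)) = Mul(Pow(2, Rational(1, 2)), Pow(r, Rational(1, 2))))
h = -2039499 (h = Add(-35, Mul(7, Mul(461, Add(-540, -92)))) = Add(-35, Mul(7, Mul(461, -632))) = Add(-35, Mul(7, -291352)) = Add(-35, -2039464) = -2039499)
O = -2041436 (O = Add(Add(-699, -1238), -2039499) = Add(-1937, -2039499) = -2041436)
Pow(Add(Mul(-1075, Add(Function('M')(22), -536)), O), Rational(1, 2)) = Pow(Add(Mul(-1075, Add(Mul(Pow(2, Rational(1, 2)), Pow(22, Rational(1, 2))), -536)), -2041436), Rational(1, 2)) = Pow(Add(Mul(-1075, Add(Mul(2, Pow(11, Rational(1, 2))), -536)), -2041436), Rational(1, 2)) = Pow(Add(Mul(-1075, Add(-536, Mul(2, Pow(11, Rational(1, 2))))), -2041436), Rational(1, 2)) = Pow(Add(Add(576200, Mul(-2150, Pow(11, Rational(1, 2)))), -2041436), Rational(1, 2)) = Pow(Add(-1465236, Mul(-2150, Pow(11, Rational(1, 2)))), Rational(1, 2))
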